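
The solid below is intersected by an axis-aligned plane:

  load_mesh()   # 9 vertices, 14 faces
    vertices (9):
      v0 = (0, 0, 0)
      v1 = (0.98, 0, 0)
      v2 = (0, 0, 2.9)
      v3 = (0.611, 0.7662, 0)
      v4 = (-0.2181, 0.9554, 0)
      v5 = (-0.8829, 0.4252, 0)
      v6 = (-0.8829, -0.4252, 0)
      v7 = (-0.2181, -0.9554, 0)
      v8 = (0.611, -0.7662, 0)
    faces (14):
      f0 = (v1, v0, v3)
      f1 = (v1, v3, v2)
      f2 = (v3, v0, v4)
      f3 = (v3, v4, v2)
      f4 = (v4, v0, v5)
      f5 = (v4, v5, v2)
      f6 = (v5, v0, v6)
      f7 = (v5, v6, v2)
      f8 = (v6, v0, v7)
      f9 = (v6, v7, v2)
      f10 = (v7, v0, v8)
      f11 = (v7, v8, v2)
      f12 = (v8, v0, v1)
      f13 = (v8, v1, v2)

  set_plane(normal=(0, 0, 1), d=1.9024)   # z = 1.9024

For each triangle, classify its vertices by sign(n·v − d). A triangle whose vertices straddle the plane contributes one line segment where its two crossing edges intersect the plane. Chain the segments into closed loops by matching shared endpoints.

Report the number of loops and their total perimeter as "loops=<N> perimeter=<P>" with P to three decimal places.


loops=1 perimeter=2.048

Straddling triangles (7 of 14):
  (v1,v3,v2) [--+] → (0.210184, 0.263573, 1.9024)–(0.33712, 0, 1.9024)  len=0.2925
  (v3,v4,v2) [--+] → (-0.0750264, 0.328658, 1.9024)–(0.210184, 0.263573, 1.9024)  len=0.2925
  (v4,v5,v2) [--+] → (-0.303718, 0.146269, 1.9024)–(-0.0750264, 0.328658, 1.9024)  len=0.2925
  (v5,v6,v2) [--+] → (-0.303718, -0.146269, 1.9024)–(-0.303718, 0.146269, 1.9024)  len=0.2925
  (v6,v7,v2) [--+] → (-0.0750264, -0.328658, 1.9024)–(-0.303718, -0.146269, 1.9024)  len=0.2925
  (v7,v8,v2) [--+] → (0.210184, -0.263573, 1.9024)–(-0.0750264, -0.328658, 1.9024)  len=0.2925
  (v8,v1,v2) [--+] → (0.33712, 0, 1.9024)–(0.210184, -0.263573, 1.9024)  len=0.2925

Chained into 1 loop(s):
  loop 1: 7 segments, perimeter = 2.0477
Total perimeter = 2.048


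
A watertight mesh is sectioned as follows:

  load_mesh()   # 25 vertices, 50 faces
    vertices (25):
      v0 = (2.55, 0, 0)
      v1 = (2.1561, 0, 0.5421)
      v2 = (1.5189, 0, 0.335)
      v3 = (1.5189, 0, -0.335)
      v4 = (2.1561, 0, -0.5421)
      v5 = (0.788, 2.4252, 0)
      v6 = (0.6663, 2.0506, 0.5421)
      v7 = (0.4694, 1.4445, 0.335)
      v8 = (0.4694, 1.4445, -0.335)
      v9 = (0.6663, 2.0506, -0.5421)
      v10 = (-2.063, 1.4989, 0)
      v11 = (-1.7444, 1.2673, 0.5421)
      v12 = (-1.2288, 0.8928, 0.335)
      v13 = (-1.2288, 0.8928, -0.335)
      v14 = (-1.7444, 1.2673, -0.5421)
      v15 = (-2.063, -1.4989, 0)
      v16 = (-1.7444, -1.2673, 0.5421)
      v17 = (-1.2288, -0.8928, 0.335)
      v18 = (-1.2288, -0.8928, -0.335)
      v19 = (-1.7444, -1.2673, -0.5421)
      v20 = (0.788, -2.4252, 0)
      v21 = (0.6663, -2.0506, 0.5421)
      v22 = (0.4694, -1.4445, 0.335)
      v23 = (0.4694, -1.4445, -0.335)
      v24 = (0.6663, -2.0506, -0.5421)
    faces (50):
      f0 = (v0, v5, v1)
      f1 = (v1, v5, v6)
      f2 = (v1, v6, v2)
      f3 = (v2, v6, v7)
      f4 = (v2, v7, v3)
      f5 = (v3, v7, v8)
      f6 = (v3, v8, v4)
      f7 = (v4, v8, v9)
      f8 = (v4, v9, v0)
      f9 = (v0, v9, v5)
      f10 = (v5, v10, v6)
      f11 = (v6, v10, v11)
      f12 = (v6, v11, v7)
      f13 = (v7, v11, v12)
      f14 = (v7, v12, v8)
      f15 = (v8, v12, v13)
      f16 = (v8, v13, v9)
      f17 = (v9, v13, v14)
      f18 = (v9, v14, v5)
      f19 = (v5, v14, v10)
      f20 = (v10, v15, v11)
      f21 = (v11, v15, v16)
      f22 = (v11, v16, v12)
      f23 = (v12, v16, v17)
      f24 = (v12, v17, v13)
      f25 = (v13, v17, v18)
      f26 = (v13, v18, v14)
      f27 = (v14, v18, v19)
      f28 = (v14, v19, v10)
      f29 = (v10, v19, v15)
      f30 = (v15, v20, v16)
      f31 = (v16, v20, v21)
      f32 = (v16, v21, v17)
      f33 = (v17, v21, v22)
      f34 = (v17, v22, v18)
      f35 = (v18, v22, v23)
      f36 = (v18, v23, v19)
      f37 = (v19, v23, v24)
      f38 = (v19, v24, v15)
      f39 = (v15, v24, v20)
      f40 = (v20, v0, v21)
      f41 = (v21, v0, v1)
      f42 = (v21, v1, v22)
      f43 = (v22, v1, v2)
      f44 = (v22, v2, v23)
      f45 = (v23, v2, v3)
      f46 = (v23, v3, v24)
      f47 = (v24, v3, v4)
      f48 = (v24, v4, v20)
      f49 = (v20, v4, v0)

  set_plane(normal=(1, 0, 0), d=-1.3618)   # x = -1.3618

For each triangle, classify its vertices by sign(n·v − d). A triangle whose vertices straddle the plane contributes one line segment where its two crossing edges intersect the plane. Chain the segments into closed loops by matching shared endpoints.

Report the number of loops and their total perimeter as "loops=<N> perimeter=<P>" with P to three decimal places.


loops=1 perimeter=8.229

Straddling triangles (18 of 50):
  (v5,v10,v6) [+-+] → (-1.3618, 1.72672, 0)–(-1.3618, 1.64064, 0.139274)  len=0.1637
  (v6,v10,v11) [+--] → (-1.3618, 1.64064, 0.139274)–(-1.3618, 1.39162, 0.5421)  len=0.4736
  (v6,v11,v7) [+-+] → (-1.3618, 1.39162, 0.5421)–(-1.3618, 1.29792, 0.506308)  len=0.1003
  (v7,v11,v12) [+-+] → (-1.3618, 1.29792, 0.506308)–(-1.3618, 0.989403, 0.388422)  len=0.3303
  (v9,v13,v14) [++-] → (-1.3618, 0.989403, -0.388422)–(-1.3618, 1.39162, -0.5421)  len=0.4306
  (v9,v14,v5) [+-+] → (-1.3618, 1.39162, -0.5421)–(-1.3618, 1.44224, -0.460198)  len=0.0963
  (v5,v14,v10) [+--] → (-1.3618, 1.44224, -0.460198)–(-1.3618, 1.72672, 0)  len=0.5410
  (v11,v16,v12) [--+] → (-1.3618, 0.335598, 0.388422)–(-1.3618, 0.989403, 0.388422)  len=0.6538
  (v12,v16,v17) [+-+] → (-1.3618, 0.335598, 0.388422)–(-1.3618, -0.989403, 0.388422)  len=1.3250
  (v13,v18,v14) [++-] → (-1.3618, -0.335598, -0.388422)–(-1.3618, 0.989403, -0.388422)  len=1.3250
  (v14,v18,v19) [-+-] → (-1.3618, -0.335598, -0.388422)–(-1.3618, -0.989403, -0.388422)  len=0.6538
  (v15,v20,v16) [-+-] → (-1.3618, -1.72672, 0)–(-1.3618, -1.44224, 0.460198)  len=0.5410
  (v16,v20,v21) [-++] → (-1.3618, -1.44224, 0.460198)–(-1.3618, -1.39162, 0.5421)  len=0.0963
  (v16,v21,v17) [-++] → (-1.3618, -1.39162, 0.5421)–(-1.3618, -0.989403, 0.388422)  len=0.4306
  (v18,v23,v19) [++-] → (-1.3618, -1.29792, -0.506308)–(-1.3618, -0.989403, -0.388422)  len=0.3303
  (v19,v23,v24) [-++] → (-1.3618, -1.29792, -0.506308)–(-1.3618, -1.39162, -0.5421)  len=0.1003
  (v19,v24,v15) [-+-] → (-1.3618, -1.39162, -0.5421)–(-1.3618, -1.64064, -0.139274)  len=0.4736
  (v15,v24,v20) [-++] → (-1.3618, -1.64064, -0.139274)–(-1.3618, -1.72672, 0)  len=0.1637

Chained into 1 loop(s):
  loop 1: 18 segments, perimeter = 8.2292
Total perimeter = 8.229


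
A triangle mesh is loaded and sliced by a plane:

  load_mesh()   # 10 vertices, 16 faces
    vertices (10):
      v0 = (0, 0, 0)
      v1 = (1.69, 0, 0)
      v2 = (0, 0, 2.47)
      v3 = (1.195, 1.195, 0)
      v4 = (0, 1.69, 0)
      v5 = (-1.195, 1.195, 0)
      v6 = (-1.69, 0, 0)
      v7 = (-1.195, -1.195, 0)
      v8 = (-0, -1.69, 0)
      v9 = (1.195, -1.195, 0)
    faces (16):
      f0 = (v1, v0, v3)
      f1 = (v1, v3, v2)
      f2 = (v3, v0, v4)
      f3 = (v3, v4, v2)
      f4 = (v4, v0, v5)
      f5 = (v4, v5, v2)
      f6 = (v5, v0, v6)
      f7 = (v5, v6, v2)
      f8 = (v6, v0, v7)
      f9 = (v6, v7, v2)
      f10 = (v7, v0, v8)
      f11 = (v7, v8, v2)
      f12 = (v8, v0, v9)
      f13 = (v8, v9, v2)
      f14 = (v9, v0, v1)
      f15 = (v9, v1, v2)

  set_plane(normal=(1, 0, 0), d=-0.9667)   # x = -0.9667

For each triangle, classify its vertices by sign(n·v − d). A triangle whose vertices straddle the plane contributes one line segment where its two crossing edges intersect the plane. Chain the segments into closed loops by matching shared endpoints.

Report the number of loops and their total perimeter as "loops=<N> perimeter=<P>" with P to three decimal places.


Straddling triangles (8 of 16):
  (v4,v0,v5) [++-] → (-0.9667, 0.9667, 0)–(-0.9667, 1.28957, 0)  len=0.3229
  (v4,v5,v2) [+-+] → (-0.9667, 1.28957, 0)–(-0.9667, 0.9667, 0.471884)  len=0.5718
  (v5,v0,v6) [-+-] → (-0.9667, 0.9667, 0)–(-0.9667, 0, 0)  len=0.9667
  (v5,v6,v2) [--+] → (-0.9667, 0, 1.05713)–(-0.9667, 0.9667, 0.471884)  len=1.1301
  (v6,v0,v7) [-+-] → (-0.9667, 0, 0)–(-0.9667, -0.9667, 0)  len=0.9667
  (v6,v7,v2) [--+] → (-0.9667, -0.9667, 0.471884)–(-0.9667, 0, 1.05713)  len=1.1301
  (v7,v0,v8) [-++] → (-0.9667, -0.9667, 0)–(-0.9667, -1.28957, 0)  len=0.3229
  (v7,v8,v2) [-++] → (-0.9667, -1.28957, 0)–(-0.9667, -0.9667, 0.471884)  len=0.5718

Chained into 1 loop(s):
  loop 1: 8 segments, perimeter = 5.9828
Total perimeter = 5.983

loops=1 perimeter=5.983


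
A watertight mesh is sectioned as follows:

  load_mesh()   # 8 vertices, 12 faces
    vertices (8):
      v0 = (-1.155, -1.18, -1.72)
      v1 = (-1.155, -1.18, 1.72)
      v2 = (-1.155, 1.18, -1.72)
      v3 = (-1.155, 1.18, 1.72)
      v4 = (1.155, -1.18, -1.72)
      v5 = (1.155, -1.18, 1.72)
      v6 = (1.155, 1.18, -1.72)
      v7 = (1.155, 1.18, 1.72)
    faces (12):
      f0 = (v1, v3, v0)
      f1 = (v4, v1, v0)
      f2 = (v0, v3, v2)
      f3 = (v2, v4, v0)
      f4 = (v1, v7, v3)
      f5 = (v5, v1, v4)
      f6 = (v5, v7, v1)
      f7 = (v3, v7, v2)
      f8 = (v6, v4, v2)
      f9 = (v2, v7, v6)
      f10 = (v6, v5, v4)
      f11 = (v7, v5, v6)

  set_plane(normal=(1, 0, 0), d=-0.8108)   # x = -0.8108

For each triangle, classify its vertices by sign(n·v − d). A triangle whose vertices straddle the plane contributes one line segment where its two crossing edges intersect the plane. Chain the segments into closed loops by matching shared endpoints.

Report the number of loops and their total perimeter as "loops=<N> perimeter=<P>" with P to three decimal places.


Straddling triangles (8 of 12):
  (v4,v1,v0) [+--] → (-0.8108, -1.18, 1.20743)–(-0.8108, -1.18, -1.72)  len=2.9274
  (v2,v4,v0) [-+-] → (-0.8108, 0.82835, -1.72)–(-0.8108, -1.18, -1.72)  len=2.0083
  (v1,v7,v3) [-+-] → (-0.8108, -0.82835, 1.72)–(-0.8108, 1.18, 1.72)  len=2.0083
  (v5,v1,v4) [+-+] → (-0.8108, -1.18, 1.72)–(-0.8108, -1.18, 1.20743)  len=0.5126
  (v5,v7,v1) [++-] → (-0.8108, -0.82835, 1.72)–(-0.8108, -1.18, 1.72)  len=0.3517
  (v3,v7,v2) [-+-] → (-0.8108, 1.18, 1.72)–(-0.8108, 1.18, -1.20743)  len=2.9274
  (v6,v4,v2) [++-] → (-0.8108, 0.82835, -1.72)–(-0.8108, 1.18, -1.72)  len=0.3517
  (v2,v7,v6) [-++] → (-0.8108, 1.18, -1.20743)–(-0.8108, 1.18, -1.72)  len=0.5126

Chained into 1 loop(s):
  loop 1: 8 segments, perimeter = 11.6000
Total perimeter = 11.600

loops=1 perimeter=11.600


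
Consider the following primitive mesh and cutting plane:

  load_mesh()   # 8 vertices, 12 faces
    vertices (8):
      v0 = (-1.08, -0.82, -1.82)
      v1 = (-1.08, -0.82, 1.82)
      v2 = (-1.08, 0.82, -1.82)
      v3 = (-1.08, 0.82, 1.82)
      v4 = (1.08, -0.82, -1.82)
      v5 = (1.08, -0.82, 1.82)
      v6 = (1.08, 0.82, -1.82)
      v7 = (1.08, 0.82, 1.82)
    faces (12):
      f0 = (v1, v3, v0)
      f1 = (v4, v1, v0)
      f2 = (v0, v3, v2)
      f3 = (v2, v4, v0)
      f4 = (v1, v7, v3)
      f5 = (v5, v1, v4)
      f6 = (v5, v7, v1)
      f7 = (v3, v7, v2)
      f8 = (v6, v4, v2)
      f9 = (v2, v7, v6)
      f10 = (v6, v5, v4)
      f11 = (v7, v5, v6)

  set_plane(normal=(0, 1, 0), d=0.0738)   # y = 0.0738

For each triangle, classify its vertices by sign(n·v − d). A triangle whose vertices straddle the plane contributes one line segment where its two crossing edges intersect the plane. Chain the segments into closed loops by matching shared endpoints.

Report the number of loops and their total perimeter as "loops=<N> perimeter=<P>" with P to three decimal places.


loops=1 perimeter=11.600

Straddling triangles (8 of 12):
  (v1,v3,v0) [-+-] → (-1.08, 0.0738, 1.82)–(-1.08, 0.0738, 0.1638)  len=1.6562
  (v0,v3,v2) [-++] → (-1.08, 0.0738, 0.1638)–(-1.08, 0.0738, -1.82)  len=1.9838
  (v2,v4,v0) [+--] → (-0.0972, 0.0738, -1.82)–(-1.08, 0.0738, -1.82)  len=0.9828
  (v1,v7,v3) [-++] → (0.0972, 0.0738, 1.82)–(-1.08, 0.0738, 1.82)  len=1.1772
  (v5,v7,v1) [-+-] → (1.08, 0.0738, 1.82)–(0.0972, 0.0738, 1.82)  len=0.9828
  (v6,v4,v2) [+-+] → (1.08, 0.0738, -1.82)–(-0.0972, 0.0738, -1.82)  len=1.1772
  (v6,v5,v4) [+--] → (1.08, 0.0738, -0.1638)–(1.08, 0.0738, -1.82)  len=1.6562
  (v7,v5,v6) [+-+] → (1.08, 0.0738, 1.82)–(1.08, 0.0738, -0.1638)  len=1.9838

Chained into 1 loop(s):
  loop 1: 8 segments, perimeter = 11.6000
Total perimeter = 11.600


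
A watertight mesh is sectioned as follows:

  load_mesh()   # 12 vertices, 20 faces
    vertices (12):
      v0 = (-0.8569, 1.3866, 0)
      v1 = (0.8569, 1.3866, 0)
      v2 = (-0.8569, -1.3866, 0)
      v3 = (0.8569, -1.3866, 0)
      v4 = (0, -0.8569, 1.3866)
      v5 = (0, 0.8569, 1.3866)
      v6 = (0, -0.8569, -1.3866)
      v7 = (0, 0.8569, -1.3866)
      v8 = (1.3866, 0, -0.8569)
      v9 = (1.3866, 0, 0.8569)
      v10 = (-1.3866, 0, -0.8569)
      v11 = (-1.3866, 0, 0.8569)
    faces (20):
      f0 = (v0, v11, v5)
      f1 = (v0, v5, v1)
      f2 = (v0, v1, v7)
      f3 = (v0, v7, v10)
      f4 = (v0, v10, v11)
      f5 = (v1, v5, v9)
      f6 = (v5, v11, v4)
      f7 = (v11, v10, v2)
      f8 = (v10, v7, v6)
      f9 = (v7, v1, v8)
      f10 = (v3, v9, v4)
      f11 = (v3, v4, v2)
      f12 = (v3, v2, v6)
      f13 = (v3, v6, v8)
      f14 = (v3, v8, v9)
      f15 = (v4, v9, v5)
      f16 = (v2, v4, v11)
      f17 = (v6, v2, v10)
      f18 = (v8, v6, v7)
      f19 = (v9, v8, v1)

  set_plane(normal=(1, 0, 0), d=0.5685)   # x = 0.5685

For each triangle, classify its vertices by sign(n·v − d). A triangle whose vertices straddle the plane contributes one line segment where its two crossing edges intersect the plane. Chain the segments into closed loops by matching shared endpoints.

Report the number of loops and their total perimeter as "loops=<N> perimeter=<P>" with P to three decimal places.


loops=1 perimeter=7.996

Straddling triangles (10 of 20):
  (v0,v5,v1) [--+] → (0.5685, 1.20832, 0.466677)–(0.5685, 1.3866, 0)  len=0.4996
  (v0,v1,v7) [-+-] → (0.5685, 1.3866, 0)–(0.5685, 1.20832, -0.466677)  len=0.4996
  (v1,v5,v9) [+-+] → (0.5685, 1.20832, 0.466677)–(0.5685, 0.505575, 1.16943)  len=0.9938
  (v7,v1,v8) [-++] → (0.5685, 1.20832, -0.466677)–(0.5685, 0.505575, -1.16943)  len=0.9938
  (v3,v9,v4) [++-] → (0.5685, -0.505575, 1.16943)–(0.5685, -1.20832, 0.466677)  len=0.9938
  (v3,v4,v2) [+--] → (0.5685, -1.20832, 0.466677)–(0.5685, -1.3866, 0)  len=0.4996
  (v3,v2,v6) [+--] → (0.5685, -1.3866, 0)–(0.5685, -1.20832, -0.466677)  len=0.4996
  (v3,v6,v8) [+-+] → (0.5685, -1.20832, -0.466677)–(0.5685, -0.505575, -1.16943)  len=0.9938
  (v4,v9,v5) [-+-] → (0.5685, -0.505575, 1.16943)–(0.5685, 0.505575, 1.16943)  len=1.0111
  (v8,v6,v7) [+--] → (0.5685, -0.505575, -1.16943)–(0.5685, 0.505575, -1.16943)  len=1.0111

Chained into 1 loop(s):
  loop 1: 10 segments, perimeter = 7.9959
Total perimeter = 7.996


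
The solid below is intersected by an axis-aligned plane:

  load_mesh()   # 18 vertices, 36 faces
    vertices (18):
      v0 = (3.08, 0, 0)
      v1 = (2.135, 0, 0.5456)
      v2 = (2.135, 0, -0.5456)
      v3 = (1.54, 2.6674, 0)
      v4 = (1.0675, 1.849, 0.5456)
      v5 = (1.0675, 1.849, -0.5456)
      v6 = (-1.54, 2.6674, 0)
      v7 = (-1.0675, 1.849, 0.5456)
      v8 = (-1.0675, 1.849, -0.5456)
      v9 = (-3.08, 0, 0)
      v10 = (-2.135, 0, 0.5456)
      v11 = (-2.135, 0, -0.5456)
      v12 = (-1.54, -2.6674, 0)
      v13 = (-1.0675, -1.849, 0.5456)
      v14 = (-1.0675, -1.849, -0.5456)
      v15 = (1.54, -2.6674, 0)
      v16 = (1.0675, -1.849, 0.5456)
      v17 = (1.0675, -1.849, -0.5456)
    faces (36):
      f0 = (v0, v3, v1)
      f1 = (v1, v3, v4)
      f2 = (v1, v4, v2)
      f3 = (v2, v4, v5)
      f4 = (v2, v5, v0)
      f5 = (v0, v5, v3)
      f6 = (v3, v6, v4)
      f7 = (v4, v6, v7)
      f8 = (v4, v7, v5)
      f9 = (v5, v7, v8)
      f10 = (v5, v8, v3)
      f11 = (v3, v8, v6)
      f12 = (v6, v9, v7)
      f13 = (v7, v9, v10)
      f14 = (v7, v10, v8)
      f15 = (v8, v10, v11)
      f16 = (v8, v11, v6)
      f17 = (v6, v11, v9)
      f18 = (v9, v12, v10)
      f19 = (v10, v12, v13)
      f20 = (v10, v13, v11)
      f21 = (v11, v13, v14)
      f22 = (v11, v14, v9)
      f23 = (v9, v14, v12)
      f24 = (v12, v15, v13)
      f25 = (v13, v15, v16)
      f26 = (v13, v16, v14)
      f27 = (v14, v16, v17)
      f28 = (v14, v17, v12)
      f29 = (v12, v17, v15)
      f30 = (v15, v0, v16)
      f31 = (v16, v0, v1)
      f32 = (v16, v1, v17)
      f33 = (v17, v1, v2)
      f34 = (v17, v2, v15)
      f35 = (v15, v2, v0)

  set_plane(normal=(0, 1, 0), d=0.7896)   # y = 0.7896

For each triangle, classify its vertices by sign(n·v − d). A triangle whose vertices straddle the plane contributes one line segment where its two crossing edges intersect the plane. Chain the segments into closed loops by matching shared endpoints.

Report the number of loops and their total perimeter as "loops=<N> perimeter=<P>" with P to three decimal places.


loops=2 perimeter=6.547

Straddling triangles (12 of 36):
  (v0,v3,v1) [-+-] → (2.62413, 0.7896, 0)–(1.95887, 0.7896, 0.384092)  len=0.7682
  (v1,v3,v4) [-++] → (1.95887, 0.7896, 0.384092)–(1.67913, 0.7896, 0.5456)  len=0.3230
  (v1,v4,v2) [-+-] → (1.67913, 0.7896, 0.5456)–(1.67913, 0.7896, -0.0796122)  len=0.6252
  (v2,v4,v5) [-++] → (1.67913, 0.7896, -0.0796122)–(1.67913, 0.7896, -0.5456)  len=0.4660
  (v2,v5,v0) [-+-] → (1.67913, 0.7896, -0.5456)–(2.22058, 0.7896, -0.232994)  len=0.6252
  (v0,v5,v3) [-++] → (2.22058, 0.7896, -0.232994)–(2.62413, 0.7896, 0)  len=0.4660
  (v6,v9,v7) [+-+] → (-2.62413, 0.7896, 0)–(-2.22058, 0.7896, 0.232994)  len=0.4660
  (v7,v9,v10) [+--] → (-2.22058, 0.7896, 0.232994)–(-1.67913, 0.7896, 0.5456)  len=0.6252
  (v7,v10,v8) [+-+] → (-1.67913, 0.7896, 0.5456)–(-1.67913, 0.7896, 0.0796122)  len=0.4660
  (v8,v10,v11) [+--] → (-1.67913, 0.7896, 0.0796122)–(-1.67913, 0.7896, -0.5456)  len=0.6252
  (v8,v11,v6) [+-+] → (-1.67913, 0.7896, -0.5456)–(-1.95887, 0.7896, -0.384092)  len=0.3230
  (v6,v11,v9) [+--] → (-1.95887, 0.7896, -0.384092)–(-2.62413, 0.7896, 0)  len=0.7682

Chained into 2 loop(s):
  loop 1: 6 segments, perimeter = 3.2736
  loop 2: 6 segments, perimeter = 3.2736
Total perimeter = 6.547


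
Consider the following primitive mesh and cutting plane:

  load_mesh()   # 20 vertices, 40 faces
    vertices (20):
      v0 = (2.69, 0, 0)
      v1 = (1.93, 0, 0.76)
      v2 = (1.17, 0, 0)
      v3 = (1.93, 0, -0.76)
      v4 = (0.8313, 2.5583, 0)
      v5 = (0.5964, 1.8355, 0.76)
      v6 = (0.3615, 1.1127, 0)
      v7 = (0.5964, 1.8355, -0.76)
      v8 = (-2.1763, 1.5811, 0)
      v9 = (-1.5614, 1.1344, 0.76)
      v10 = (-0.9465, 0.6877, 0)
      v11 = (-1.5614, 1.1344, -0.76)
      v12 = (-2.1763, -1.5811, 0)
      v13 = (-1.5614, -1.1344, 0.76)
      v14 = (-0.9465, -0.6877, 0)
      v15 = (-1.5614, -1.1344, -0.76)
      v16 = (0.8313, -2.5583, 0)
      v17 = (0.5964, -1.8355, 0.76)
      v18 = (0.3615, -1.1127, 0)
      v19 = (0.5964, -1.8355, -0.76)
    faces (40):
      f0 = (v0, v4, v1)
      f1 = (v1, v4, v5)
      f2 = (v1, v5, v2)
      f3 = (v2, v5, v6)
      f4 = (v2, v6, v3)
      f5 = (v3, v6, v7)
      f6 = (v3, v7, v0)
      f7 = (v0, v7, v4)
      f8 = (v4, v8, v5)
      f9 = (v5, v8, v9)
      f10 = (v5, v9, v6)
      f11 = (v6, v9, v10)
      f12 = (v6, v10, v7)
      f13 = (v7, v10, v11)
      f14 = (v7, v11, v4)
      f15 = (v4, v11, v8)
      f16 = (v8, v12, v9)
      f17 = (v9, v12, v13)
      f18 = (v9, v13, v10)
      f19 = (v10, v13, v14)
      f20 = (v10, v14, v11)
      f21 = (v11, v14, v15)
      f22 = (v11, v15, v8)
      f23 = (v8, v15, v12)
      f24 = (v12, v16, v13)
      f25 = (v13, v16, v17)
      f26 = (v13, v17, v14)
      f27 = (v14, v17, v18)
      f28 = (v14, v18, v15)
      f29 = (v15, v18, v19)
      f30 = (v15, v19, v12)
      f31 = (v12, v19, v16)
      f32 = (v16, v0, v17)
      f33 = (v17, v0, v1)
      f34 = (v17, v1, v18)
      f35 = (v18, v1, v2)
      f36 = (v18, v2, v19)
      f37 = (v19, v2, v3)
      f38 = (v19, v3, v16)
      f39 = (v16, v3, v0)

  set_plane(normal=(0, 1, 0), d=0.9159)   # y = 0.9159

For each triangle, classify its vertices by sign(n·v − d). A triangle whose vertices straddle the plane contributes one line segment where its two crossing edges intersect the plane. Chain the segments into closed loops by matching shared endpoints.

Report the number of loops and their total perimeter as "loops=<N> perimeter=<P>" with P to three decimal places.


Straddling triangles (18 of 40):
  (v0,v4,v1) [-+-] → (2.02456, 0.9159, 0)–(1.53665, 0.9159, 0.487912)  len=0.6900
  (v1,v4,v5) [-++] → (1.53665, 0.9159, 0.487912)–(1.26454, 0.9159, 0.76)  len=0.3848
  (v1,v5,v2) [-+-] → (1.26454, 0.9159, 0.76)–(0.883778, 0.9159, 0.379234)  len=0.5385
  (v2,v5,v6) [-++] → (0.883778, 0.9159, 0.379234)–(0.504497, 0.9159, 0)  len=0.5364
  (v2,v6,v3) [-+-] → (0.504497, 0.9159, 0)–(0.638916, 0.9159, -0.134419)  len=0.1901
  (v3,v6,v7) [-++] → (0.638916, 0.9159, -0.134419)–(1.26454, 0.9159, -0.76)  len=0.8847
  (v3,v7,v0) [-+-] → (1.26454, 0.9159, -0.76)–(1.64531, 0.9159, -0.379234)  len=0.5385
  (v0,v7,v4) [-++] → (1.64531, 0.9159, -0.379234)–(2.02456, 0.9159, 0)  len=0.5363
  (v6,v9,v10) [++-] → (-1.26063, 0.9159, 0.388252)–(-0.244181, 0.9159, 0)  len=1.0881
  (v6,v10,v7) [+-+] → (-0.244181, 0.9159, 0)–(-0.639748, 0.9159, -0.151099)  len=0.4234
  (v7,v10,v11) [+-+] → (-0.639748, 0.9159, -0.151099)–(-1.26063, 0.9159, -0.388252)  len=0.6646
  (v8,v12,v9) [+-+] → (-2.1763, 0.9159, 0)–(-1.61088, 0.9159, 0.698847)  len=0.8989
  (v9,v12,v13) [+--] → (-1.61088, 0.9159, 0.698847)–(-1.5614, 0.9159, 0.76)  len=0.0787
  (v9,v13,v10) [+--] → (-1.5614, 0.9159, 0.76)–(-1.26063, 0.9159, 0.388252)  len=0.4782
  (v10,v14,v11) [--+] → (-1.48766, 0.9159, -0.668863)–(-1.26063, 0.9159, -0.388252)  len=0.3610
  (v11,v14,v15) [+--] → (-1.48766, 0.9159, -0.668863)–(-1.5614, 0.9159, -0.76)  len=0.1172
  (v11,v15,v8) [+-+] → (-1.5614, 0.9159, -0.76)–(-2.02567, 0.9159, -0.186173)  len=0.7381
  (v8,v15,v12) [+--] → (-2.02567, 0.9159, -0.186173)–(-2.1763, 0.9159, 0)  len=0.2395

Chained into 2 loop(s):
  loop 1: 8 segments, perimeter = 4.2993
  loop 2: 10 segments, perimeter = 5.0877
Total perimeter = 9.387

loops=2 perimeter=9.387


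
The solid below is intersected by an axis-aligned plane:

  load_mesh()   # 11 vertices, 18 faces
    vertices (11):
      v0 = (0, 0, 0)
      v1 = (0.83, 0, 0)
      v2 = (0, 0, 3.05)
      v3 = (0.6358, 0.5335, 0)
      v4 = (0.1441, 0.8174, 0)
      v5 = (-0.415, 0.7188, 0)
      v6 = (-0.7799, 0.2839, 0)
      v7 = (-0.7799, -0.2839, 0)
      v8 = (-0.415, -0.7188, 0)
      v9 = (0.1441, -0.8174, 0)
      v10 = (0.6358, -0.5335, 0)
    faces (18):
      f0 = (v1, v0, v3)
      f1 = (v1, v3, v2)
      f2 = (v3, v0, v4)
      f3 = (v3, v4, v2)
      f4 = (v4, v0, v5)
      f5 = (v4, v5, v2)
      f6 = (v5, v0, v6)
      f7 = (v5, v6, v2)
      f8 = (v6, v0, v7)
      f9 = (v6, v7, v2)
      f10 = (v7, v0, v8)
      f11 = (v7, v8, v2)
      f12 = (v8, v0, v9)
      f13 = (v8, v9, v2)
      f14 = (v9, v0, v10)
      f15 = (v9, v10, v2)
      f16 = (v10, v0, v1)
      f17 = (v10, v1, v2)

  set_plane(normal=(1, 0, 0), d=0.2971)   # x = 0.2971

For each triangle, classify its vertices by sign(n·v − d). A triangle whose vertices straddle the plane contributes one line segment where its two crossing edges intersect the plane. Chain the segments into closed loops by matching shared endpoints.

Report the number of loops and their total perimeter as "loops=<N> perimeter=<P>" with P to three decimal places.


Straddling triangles (8 of 18):
  (v1,v0,v3) [+-+] → (0.2971, 0, 0)–(0.2971, 0.249297, 0)  len=0.2493
  (v1,v3,v2) [++-] → (0.2971, 0.249297, 1.62478)–(0.2971, 0, 1.95825)  len=0.4164
  (v3,v0,v4) [+--] → (0.2971, 0.249297, 0)–(0.2971, 0.72906, 0)  len=0.4798
  (v3,v4,v2) [+--] → (0.2971, 0.72906, 0)–(0.2971, 0.249297, 1.62478)  len=1.6941
  (v9,v0,v10) [--+] → (0.2971, -0.249297, 0)–(0.2971, -0.72906, 0)  len=0.4798
  (v9,v10,v2) [-+-] → (0.2971, -0.72906, 0)–(0.2971, -0.249297, 1.62478)  len=1.6941
  (v10,v0,v1) [+-+] → (0.2971, -0.249297, 0)–(0.2971, 0, 0)  len=0.2493
  (v10,v1,v2) [++-] → (0.2971, 0, 1.95825)–(0.2971, -0.249297, 1.62478)  len=0.4164

Chained into 1 loop(s):
  loop 1: 8 segments, perimeter = 5.6791
Total perimeter = 5.679

loops=1 perimeter=5.679


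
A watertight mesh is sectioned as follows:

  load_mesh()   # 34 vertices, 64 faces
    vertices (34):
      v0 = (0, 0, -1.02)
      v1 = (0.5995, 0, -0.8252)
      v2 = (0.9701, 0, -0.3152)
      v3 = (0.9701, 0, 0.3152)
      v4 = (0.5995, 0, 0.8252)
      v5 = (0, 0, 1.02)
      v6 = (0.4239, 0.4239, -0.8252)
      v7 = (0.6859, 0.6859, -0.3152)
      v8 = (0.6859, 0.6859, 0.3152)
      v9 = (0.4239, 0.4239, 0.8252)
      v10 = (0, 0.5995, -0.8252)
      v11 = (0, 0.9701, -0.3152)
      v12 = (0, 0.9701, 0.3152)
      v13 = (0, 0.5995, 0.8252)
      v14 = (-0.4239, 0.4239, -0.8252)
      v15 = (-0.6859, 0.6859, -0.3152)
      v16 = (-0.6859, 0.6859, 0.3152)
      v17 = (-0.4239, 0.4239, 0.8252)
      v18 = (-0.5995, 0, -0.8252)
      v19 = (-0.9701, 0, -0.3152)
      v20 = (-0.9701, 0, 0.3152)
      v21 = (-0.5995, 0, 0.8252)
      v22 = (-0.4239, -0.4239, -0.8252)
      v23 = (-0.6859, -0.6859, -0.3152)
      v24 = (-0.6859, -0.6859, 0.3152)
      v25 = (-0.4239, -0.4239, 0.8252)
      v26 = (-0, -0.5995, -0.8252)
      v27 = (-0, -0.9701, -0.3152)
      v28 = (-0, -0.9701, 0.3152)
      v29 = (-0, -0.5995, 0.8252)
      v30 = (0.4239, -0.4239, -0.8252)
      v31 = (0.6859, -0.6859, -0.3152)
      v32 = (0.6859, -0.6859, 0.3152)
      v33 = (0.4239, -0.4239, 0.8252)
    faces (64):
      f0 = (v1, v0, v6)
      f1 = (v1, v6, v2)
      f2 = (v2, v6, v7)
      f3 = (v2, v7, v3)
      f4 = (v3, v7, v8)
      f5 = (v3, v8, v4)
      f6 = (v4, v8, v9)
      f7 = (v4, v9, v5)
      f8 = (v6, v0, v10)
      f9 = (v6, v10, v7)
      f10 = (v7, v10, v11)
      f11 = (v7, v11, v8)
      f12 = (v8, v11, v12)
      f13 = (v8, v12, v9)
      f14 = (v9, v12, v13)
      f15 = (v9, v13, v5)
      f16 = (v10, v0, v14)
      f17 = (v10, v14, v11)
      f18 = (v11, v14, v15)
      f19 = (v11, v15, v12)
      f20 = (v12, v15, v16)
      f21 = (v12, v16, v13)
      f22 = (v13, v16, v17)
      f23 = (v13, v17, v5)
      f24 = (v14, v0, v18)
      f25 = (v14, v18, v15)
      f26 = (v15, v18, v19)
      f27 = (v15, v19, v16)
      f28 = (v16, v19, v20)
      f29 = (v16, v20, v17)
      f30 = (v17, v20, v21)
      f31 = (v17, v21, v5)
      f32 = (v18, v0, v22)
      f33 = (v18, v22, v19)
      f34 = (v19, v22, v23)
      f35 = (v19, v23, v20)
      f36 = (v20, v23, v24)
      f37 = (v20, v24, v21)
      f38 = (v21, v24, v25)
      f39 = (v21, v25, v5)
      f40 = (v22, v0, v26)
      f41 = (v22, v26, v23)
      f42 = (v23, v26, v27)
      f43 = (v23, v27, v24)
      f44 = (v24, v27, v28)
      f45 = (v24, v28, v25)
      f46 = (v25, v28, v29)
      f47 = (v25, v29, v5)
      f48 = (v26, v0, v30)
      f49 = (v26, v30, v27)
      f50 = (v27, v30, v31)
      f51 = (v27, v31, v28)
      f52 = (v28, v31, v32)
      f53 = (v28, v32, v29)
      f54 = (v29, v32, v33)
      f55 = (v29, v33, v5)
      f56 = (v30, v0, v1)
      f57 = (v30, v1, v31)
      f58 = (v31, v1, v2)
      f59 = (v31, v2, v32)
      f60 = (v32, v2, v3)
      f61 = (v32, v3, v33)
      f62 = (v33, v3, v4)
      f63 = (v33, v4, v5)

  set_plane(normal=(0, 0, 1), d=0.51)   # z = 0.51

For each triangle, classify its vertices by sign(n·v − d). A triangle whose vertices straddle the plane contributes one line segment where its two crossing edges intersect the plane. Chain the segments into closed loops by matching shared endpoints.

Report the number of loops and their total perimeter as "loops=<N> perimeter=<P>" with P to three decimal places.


Straddling triangles (16 of 64):
  (v3,v8,v4) [--+] → (0.652899, 0.423913, 0.51)–(0.828545, 0, 0.51)  len=0.4589
  (v4,v8,v9) [+-+] → (0.652899, 0.423913, 0.51)–(0.585826, 0.585826, 0.51)  len=0.1753
  (v8,v12,v9) [--+] → (0.161913, 0.761473, 0.51)–(0.585826, 0.585826, 0.51)  len=0.4589
  (v9,v12,v13) [+-+] → (0.161913, 0.761473, 0.51)–(0, 0.828545, 0.51)  len=0.1753
  (v12,v16,v13) [--+] → (-0.423913, 0.652899, 0.51)–(0, 0.828545, 0.51)  len=0.4589
  (v13,v16,v17) [+-+] → (-0.423913, 0.652899, 0.51)–(-0.585826, 0.585826, 0.51)  len=0.1753
  (v16,v20,v17) [--+] → (-0.761473, 0.161913, 0.51)–(-0.585826, 0.585826, 0.51)  len=0.4589
  (v17,v20,v21) [+-+] → (-0.761473, 0.161913, 0.51)–(-0.828545, 0, 0.51)  len=0.1753
  (v20,v24,v21) [--+] → (-0.652899, -0.423913, 0.51)–(-0.828545, 0, 0.51)  len=0.4589
  (v21,v24,v25) [+-+] → (-0.652899, -0.423913, 0.51)–(-0.585826, -0.585826, 0.51)  len=0.1753
  (v24,v28,v25) [--+] → (-0.161913, -0.761473, 0.51)–(-0.585826, -0.585826, 0.51)  len=0.4589
  (v25,v28,v29) [+-+] → (-0.161913, -0.761473, 0.51)–(0, -0.828545, 0.51)  len=0.1753
  (v28,v32,v29) [--+] → (0.423913, -0.652899, 0.51)–(0, -0.828545, 0.51)  len=0.4589
  (v29,v32,v33) [+-+] → (0.423913, -0.652899, 0.51)–(0.585826, -0.585826, 0.51)  len=0.1753
  (v32,v3,v33) [--+] → (0.761473, -0.161913, 0.51)–(0.585826, -0.585826, 0.51)  len=0.4589
  (v33,v3,v4) [+-+] → (0.761473, -0.161913, 0.51)–(0.828545, 0, 0.51)  len=0.1753

Chained into 1 loop(s):
  loop 1: 16 segments, perimeter = 5.0729
Total perimeter = 5.073

loops=1 perimeter=5.073


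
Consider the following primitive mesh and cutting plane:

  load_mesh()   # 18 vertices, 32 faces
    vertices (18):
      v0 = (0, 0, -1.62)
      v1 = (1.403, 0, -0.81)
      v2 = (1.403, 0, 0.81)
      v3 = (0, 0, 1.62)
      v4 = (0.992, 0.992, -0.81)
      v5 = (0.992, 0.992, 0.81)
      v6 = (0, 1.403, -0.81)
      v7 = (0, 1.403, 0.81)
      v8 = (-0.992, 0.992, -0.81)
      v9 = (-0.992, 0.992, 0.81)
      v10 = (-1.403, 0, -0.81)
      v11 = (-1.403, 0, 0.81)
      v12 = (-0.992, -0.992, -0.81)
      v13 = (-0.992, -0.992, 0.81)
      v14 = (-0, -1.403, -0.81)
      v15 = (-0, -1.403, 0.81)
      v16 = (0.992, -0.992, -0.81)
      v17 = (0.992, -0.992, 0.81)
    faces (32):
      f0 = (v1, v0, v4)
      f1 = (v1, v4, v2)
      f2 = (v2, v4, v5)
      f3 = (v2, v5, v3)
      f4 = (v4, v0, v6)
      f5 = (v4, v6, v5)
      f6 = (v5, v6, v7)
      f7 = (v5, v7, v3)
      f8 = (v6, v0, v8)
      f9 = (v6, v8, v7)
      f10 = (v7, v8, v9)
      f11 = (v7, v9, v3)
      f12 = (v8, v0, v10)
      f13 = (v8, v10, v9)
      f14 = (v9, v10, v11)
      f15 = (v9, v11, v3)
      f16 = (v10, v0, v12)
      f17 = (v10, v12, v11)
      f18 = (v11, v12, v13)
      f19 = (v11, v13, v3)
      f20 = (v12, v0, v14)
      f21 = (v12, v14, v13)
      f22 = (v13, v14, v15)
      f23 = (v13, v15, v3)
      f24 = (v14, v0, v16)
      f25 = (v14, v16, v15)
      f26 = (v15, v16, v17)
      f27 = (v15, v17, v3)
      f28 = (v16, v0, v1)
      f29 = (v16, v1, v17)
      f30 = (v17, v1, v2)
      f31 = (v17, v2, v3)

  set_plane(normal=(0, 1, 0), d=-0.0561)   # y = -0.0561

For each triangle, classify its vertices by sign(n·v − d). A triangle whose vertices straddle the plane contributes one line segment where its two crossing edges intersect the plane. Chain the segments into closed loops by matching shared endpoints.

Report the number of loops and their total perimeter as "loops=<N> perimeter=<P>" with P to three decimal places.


loops=1 perimeter=9.584

Straddling triangles (12 of 32):
  (v10,v0,v12) [++-] → (-0.0561, -0.0561, -1.57419)–(-1.37976, -0.0561, -0.81)  len=1.5284
  (v10,v12,v11) [+-+] → (-1.37976, -0.0561, -0.81)–(-1.37976, -0.0561, 0.718385)  len=1.5284
  (v11,v12,v13) [+--] → (-1.37976, -0.0561, 0.718385)–(-1.37976, -0.0561, 0.81)  len=0.0916
  (v11,v13,v3) [+-+] → (-1.37976, -0.0561, 0.81)–(-0.0561, -0.0561, 1.57419)  len=1.5284
  (v12,v0,v14) [-+-] → (-0.0561, -0.0561, -1.57419)–(0, -0.0561, -1.58761)  len=0.0577
  (v13,v15,v3) [--+] → (0, -0.0561, 1.58761)–(-0.0561, -0.0561, 1.57419)  len=0.0577
  (v14,v0,v16) [-+-] → (0, -0.0561, -1.58761)–(0.0561, -0.0561, -1.57419)  len=0.0577
  (v15,v17,v3) [--+] → (0.0561, -0.0561, 1.57419)–(0, -0.0561, 1.58761)  len=0.0577
  (v16,v0,v1) [-++] → (0.0561, -0.0561, -1.57419)–(1.37976, -0.0561, -0.81)  len=1.5284
  (v16,v1,v17) [-+-] → (1.37976, -0.0561, -0.81)–(1.37976, -0.0561, -0.718385)  len=0.0916
  (v17,v1,v2) [-++] → (1.37976, -0.0561, -0.718385)–(1.37976, -0.0561, 0.81)  len=1.5284
  (v17,v2,v3) [-++] → (1.37976, -0.0561, 0.81)–(0.0561, -0.0561, 1.57419)  len=1.5284

Chained into 1 loop(s):
  loop 1: 12 segments, perimeter = 9.5844
Total perimeter = 9.584


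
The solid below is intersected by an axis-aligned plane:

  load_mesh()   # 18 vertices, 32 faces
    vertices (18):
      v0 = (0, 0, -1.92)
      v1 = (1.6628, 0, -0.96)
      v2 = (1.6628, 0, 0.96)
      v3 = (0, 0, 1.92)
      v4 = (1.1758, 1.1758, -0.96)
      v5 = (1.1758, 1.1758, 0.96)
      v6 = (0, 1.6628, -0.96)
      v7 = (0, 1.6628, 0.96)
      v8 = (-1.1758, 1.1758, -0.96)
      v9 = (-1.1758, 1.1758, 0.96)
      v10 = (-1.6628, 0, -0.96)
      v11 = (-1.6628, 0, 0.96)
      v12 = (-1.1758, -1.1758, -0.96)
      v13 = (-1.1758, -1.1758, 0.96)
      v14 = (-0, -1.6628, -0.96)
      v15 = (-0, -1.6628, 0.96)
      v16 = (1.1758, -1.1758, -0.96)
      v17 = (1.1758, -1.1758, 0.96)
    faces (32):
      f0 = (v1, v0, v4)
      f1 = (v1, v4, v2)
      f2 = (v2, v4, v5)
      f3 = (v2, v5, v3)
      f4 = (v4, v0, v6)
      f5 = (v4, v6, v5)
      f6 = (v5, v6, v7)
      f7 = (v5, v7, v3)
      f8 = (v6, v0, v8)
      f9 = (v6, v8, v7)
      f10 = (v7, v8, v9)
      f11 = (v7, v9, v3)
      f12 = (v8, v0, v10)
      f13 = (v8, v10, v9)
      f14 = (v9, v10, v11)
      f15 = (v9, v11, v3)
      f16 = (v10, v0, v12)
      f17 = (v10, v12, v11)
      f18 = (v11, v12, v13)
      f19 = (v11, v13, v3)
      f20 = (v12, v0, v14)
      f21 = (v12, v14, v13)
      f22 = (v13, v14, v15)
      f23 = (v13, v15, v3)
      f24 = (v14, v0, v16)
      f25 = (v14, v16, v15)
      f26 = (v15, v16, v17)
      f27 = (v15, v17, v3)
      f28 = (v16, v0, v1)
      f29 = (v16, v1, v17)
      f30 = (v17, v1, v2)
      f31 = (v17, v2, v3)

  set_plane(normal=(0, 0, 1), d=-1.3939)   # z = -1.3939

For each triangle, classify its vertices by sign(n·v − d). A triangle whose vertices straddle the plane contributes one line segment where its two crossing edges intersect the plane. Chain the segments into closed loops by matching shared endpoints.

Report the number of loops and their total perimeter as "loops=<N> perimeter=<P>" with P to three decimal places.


loops=1 perimeter=5.580

Straddling triangles (8 of 32):
  (v1,v0,v4) [+-+] → (0.911249, 0, -1.3939)–(0.644363, 0.644363, -1.3939)  len=0.6974
  (v4,v0,v6) [+-+] → (0.644363, 0.644363, -1.3939)–(0, 0.911249, -1.3939)  len=0.6974
  (v6,v0,v8) [+-+] → (0, 0.911249, -1.3939)–(-0.644363, 0.644363, -1.3939)  len=0.6974
  (v8,v0,v10) [+-+] → (-0.644363, 0.644363, -1.3939)–(-0.911249, 0, -1.3939)  len=0.6974
  (v10,v0,v12) [+-+] → (-0.911249, 0, -1.3939)–(-0.644363, -0.644363, -1.3939)  len=0.6974
  (v12,v0,v14) [+-+] → (-0.644363, -0.644363, -1.3939)–(0, -0.911249, -1.3939)  len=0.6974
  (v14,v0,v16) [+-+] → (0, -0.911249, -1.3939)–(0.644363, -0.644363, -1.3939)  len=0.6974
  (v16,v0,v1) [+-+] → (0.644363, -0.644363, -1.3939)–(0.911249, 0, -1.3939)  len=0.6974

Chained into 1 loop(s):
  loop 1: 8 segments, perimeter = 5.5796
Total perimeter = 5.580


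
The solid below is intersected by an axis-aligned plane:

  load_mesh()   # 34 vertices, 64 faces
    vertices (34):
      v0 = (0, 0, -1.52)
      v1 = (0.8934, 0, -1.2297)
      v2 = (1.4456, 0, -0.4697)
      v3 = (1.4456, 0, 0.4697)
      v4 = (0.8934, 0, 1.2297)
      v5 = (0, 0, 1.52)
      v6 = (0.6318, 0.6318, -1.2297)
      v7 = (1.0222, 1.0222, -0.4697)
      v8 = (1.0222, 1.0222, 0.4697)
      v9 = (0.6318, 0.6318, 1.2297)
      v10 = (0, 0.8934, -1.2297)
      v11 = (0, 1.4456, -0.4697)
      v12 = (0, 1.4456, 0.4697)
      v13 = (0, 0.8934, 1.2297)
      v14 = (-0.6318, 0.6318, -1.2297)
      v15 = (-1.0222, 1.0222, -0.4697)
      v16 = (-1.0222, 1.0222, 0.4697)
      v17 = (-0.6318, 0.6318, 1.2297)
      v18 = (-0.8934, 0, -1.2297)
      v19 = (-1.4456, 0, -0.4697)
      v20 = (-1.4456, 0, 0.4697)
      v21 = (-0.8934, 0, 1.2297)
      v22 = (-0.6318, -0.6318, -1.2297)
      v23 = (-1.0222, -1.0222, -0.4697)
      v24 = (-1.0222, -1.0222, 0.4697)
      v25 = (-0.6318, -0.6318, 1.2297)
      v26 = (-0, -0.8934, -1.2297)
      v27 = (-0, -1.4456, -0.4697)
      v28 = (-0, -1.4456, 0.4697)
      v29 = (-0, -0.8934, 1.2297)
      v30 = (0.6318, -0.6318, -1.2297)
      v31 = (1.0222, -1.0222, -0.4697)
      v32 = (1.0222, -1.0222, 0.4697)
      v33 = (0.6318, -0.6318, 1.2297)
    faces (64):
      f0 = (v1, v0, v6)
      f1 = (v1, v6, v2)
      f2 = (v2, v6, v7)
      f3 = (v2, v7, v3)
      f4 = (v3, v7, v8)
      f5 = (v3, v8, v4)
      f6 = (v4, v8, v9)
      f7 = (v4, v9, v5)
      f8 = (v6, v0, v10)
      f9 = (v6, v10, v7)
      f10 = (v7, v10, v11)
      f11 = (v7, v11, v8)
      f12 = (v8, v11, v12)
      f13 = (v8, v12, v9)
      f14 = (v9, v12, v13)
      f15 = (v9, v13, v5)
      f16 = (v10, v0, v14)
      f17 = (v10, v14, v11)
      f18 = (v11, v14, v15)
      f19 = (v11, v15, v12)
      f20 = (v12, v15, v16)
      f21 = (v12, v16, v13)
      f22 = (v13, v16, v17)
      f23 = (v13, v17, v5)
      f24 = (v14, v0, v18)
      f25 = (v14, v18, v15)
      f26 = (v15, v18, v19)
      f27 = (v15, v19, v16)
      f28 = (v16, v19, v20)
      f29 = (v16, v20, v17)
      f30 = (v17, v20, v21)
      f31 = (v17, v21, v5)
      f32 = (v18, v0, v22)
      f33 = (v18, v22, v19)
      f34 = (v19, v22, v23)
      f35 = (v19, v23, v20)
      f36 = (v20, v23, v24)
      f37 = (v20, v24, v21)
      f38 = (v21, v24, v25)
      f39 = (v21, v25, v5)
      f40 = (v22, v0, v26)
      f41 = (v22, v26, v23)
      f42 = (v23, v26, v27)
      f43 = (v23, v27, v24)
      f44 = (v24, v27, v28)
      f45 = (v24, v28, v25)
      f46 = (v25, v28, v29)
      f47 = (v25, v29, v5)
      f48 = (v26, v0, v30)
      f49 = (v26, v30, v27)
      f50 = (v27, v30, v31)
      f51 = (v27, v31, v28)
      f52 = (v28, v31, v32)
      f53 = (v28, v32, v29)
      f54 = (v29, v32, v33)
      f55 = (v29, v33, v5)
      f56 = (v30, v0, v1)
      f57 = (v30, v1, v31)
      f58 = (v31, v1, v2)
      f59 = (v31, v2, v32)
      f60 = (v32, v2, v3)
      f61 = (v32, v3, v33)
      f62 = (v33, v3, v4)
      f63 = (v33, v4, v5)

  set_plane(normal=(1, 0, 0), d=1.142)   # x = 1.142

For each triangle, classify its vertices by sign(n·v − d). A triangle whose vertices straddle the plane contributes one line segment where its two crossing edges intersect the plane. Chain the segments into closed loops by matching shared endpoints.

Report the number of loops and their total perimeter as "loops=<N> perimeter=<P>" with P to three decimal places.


Straddling triangles (10 of 64):
  (v1,v6,v2) [--+] → (1.142, 0.235702, -0.753229)–(1.142, 0, -0.887549)  len=0.2713
  (v2,v6,v7) [+--] → (1.142, 0.235702, -0.753229)–(1.142, 0.732971, -0.4697)  len=0.5724
  (v2,v7,v3) [+-+] → (1.142, 0.732971, -0.4697)–(1.142, 0.732971, -0.203899)  len=0.2658
  (v3,v7,v8) [+--] → (1.142, 0.732971, -0.203899)–(1.142, 0.732971, 0.4697)  len=0.6736
  (v3,v8,v4) [+--] → (1.142, 0.732971, 0.4697)–(1.142, 0, 0.887549)  len=0.8437
  (v31,v1,v2) [--+] → (1.142, 0, -0.887549)–(1.142, -0.732971, -0.4697)  len=0.8437
  (v31,v2,v32) [-+-] → (1.142, -0.732971, -0.4697)–(1.142, -0.732971, 0.203899)  len=0.6736
  (v32,v2,v3) [-++] → (1.142, -0.732971, 0.203899)–(1.142, -0.732971, 0.4697)  len=0.2658
  (v32,v3,v33) [-+-] → (1.142, -0.732971, 0.4697)–(1.142, -0.235702, 0.753229)  len=0.5724
  (v33,v3,v4) [-+-] → (1.142, -0.235702, 0.753229)–(1.142, 0, 0.887549)  len=0.2713

Chained into 1 loop(s):
  loop 1: 10 segments, perimeter = 5.2536
Total perimeter = 5.254

loops=1 perimeter=5.254


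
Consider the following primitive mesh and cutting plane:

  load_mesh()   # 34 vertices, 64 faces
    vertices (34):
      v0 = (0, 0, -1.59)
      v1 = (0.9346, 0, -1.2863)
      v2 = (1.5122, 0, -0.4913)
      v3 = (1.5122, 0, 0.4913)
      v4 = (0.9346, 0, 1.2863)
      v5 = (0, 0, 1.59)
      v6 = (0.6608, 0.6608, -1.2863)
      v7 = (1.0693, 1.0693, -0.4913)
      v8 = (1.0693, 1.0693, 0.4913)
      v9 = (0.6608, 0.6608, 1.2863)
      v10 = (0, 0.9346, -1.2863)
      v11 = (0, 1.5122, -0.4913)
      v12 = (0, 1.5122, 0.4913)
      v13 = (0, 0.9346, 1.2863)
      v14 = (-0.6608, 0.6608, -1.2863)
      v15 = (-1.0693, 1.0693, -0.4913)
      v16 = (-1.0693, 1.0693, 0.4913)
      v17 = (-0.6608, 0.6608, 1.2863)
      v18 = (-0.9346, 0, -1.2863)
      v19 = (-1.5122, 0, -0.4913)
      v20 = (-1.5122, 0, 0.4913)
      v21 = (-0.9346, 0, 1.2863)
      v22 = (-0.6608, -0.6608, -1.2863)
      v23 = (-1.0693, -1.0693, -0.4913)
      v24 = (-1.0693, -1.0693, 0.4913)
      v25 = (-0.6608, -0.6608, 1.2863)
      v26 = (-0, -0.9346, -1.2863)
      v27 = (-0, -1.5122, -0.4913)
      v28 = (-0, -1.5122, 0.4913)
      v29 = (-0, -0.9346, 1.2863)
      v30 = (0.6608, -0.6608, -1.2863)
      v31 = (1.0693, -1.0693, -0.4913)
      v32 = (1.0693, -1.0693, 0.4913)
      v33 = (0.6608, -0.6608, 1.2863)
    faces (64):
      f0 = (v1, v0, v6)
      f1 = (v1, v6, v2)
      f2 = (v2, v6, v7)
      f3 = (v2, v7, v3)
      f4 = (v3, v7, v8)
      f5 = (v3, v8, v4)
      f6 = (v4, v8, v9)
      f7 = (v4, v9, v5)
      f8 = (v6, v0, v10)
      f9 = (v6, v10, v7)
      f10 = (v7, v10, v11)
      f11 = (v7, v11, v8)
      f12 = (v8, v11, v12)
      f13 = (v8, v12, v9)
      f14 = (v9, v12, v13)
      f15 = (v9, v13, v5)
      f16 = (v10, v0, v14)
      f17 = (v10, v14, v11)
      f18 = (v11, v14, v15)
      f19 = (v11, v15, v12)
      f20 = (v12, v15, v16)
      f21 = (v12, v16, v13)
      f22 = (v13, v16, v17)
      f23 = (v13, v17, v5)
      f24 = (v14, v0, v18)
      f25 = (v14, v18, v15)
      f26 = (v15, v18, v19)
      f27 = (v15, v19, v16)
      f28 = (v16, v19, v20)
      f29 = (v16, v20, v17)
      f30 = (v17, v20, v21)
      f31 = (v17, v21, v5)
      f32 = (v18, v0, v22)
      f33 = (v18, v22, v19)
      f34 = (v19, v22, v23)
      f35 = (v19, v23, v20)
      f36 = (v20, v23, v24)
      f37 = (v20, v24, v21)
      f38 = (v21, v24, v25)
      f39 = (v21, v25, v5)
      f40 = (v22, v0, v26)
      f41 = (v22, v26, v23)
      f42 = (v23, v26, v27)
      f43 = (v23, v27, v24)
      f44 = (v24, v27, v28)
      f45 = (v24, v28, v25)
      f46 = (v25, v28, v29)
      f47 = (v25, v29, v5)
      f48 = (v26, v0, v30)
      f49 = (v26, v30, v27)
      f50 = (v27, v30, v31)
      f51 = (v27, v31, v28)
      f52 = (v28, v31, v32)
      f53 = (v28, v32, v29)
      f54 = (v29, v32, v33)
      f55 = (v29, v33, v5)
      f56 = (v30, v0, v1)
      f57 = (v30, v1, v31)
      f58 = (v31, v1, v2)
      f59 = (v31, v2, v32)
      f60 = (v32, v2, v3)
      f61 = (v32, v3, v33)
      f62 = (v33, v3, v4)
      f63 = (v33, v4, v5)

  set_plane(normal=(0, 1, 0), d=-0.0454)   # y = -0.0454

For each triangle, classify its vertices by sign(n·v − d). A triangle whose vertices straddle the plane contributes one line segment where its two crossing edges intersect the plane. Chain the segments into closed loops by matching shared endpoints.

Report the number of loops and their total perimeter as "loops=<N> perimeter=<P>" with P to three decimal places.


Straddling triangles (20 of 64):
  (v18,v0,v22) [++-] → (-0.0454, -0.0454, -1.56913)–(-0.915789, -0.0454, -1.2863)  len=0.9152
  (v18,v22,v19) [+-+] → (-0.915789, -0.0454, -1.2863)–(-1.4537, -0.0454, -0.54592)  len=0.9152
  (v19,v22,v23) [+--] → (-1.4537, -0.0454, -0.54592)–(-1.4934, -0.0454, -0.4913)  len=0.0675
  (v19,v23,v20) [+-+] → (-1.4934, -0.0454, -0.4913)–(-1.4934, -0.0454, 0.449581)  len=0.9409
  (v20,v23,v24) [+--] → (-1.4934, -0.0454, 0.449581)–(-1.4934, -0.0454, 0.4913)  len=0.0417
  (v20,v24,v21) [+-+] → (-1.4934, -0.0454, 0.4913)–(-0.940319, -0.0454, 1.25255)  len=0.9410
  (v21,v24,v25) [+--] → (-0.940319, -0.0454, 1.25255)–(-0.915789, -0.0454, 1.2863)  len=0.0417
  (v21,v25,v5) [+-+] → (-0.915789, -0.0454, 1.2863)–(-0.0454, -0.0454, 1.56913)  len=0.9152
  (v22,v0,v26) [-+-] → (-0.0454, -0.0454, -1.56913)–(0, -0.0454, -1.57525)  len=0.0458
  (v25,v29,v5) [--+] → (0, -0.0454, 1.57525)–(-0.0454, -0.0454, 1.56913)  len=0.0458
  (v26,v0,v30) [-+-] → (0, -0.0454, -1.57525)–(0.0454, -0.0454, -1.56913)  len=0.0458
  (v29,v33,v5) [--+] → (0.0454, -0.0454, 1.56913)–(0, -0.0454, 1.57525)  len=0.0458
  (v30,v0,v1) [-++] → (0.0454, -0.0454, -1.56913)–(0.915789, -0.0454, -1.2863)  len=0.9152
  (v30,v1,v31) [-+-] → (0.915789, -0.0454, -1.2863)–(0.940319, -0.0454, -1.25255)  len=0.0417
  (v31,v1,v2) [-++] → (0.940319, -0.0454, -1.25255)–(1.4934, -0.0454, -0.4913)  len=0.9410
  (v31,v2,v32) [-+-] → (1.4934, -0.0454, -0.4913)–(1.4934, -0.0454, -0.449581)  len=0.0417
  (v32,v2,v3) [-++] → (1.4934, -0.0454, -0.449581)–(1.4934, -0.0454, 0.4913)  len=0.9409
  (v32,v3,v33) [-+-] → (1.4934, -0.0454, 0.4913)–(1.4537, -0.0454, 0.54592)  len=0.0675
  (v33,v3,v4) [-++] → (1.4537, -0.0454, 0.54592)–(0.915789, -0.0454, 1.2863)  len=0.9152
  (v33,v4,v5) [-++] → (0.915789, -0.0454, 1.2863)–(0.0454, -0.0454, 1.56913)  len=0.9152

Chained into 1 loop(s):
  loop 1: 20 segments, perimeter = 9.7399
Total perimeter = 9.740

loops=1 perimeter=9.740
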